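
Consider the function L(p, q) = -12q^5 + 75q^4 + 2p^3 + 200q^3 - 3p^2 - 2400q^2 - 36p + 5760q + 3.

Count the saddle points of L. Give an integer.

4

L separates as a function of p plus a function of q, so ∇L=0 decouples.
∂L/∂p = 6(p - 3)(p + 2) = 0 at p ∈ {-2, 3}; ∂L/∂q = -60(q - 4)(q - 3)(q - 2)(q + 4) = 0 at q ∈ {-4, 2, 3, 4}.
The Hessian is diagonal: diag(L_pp, L_qq). Second derivatives: L_pp(-2)=-30, L_pp(3)=30; L_qq(-4)=20160, L_qq(2)=-720, L_qq(3)=420, L_qq(4)=-960.
Saddle points occur where the two diagonal entries have opposite signs: (-2, -4), (-2, 3), (3, 2), (3, 4). Count: 4.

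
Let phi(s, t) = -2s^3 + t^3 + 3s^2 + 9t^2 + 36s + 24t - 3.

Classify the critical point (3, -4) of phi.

local maximum

The mixed partial ∂²phi/∂s∂t is 0, so the Hessian at any point is diag(phi_ss, phi_tt) = diag(6(-2s + 1), 6(t + 3)).
At (3, -4): H = diag(-30, -6).
Both eigenvalues are negative, so H is negative definite: a local maximum.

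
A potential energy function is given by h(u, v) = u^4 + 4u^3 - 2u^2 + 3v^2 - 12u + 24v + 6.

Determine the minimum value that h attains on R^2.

-51

h(u,v) separates as P(u) + Q(v) + 6, so its minimum is min P + min Q + 6.
P'(u) = 4(u - 1)(u + 1)(u + 3) vanishes at u ∈ {-3, -1, 1}; Q'(v) = 6v + 24 vanishes at v ∈ {-4}.
Local minima of P (where P''>0): P(-3)=-9, P(1)=-9. Local minima of Q: Q(-4)=-48.
So the global minimum of h is P(-3) + Q(-4) + 6 = -9 − 48 + 6 = -51, attained at (-3, -4).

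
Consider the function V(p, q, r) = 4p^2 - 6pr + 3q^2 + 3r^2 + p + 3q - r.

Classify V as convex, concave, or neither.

V is quadratic, so its Hessian is the constant matrix H = [[8, 0, -6], [0, 6, 0], [-6, 0, 6]].
Leading principal minors: 8, 48, 72.
All positive ⇒ H ≻ 0 ⇒ convex.

convex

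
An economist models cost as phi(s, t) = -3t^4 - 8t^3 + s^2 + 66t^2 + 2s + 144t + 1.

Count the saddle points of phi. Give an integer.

phi separates as a function of s plus a function of t, so ∇phi=0 decouples.
∂phi/∂s = 2(s + 1) = 0 at s ∈ {-1}; ∂phi/∂t = -12(t - 3)(t + 1)(t + 4) = 0 at t ∈ {-4, -1, 3}.
The Hessian is diagonal: diag(phi_ss, phi_tt). Second derivatives: phi_ss(-1)=2; phi_tt(-4)=-252, phi_tt(-1)=144, phi_tt(3)=-336.
Saddle points occur where the two diagonal entries have opposite signs: (-1, -4), (-1, 3). Count: 2.

2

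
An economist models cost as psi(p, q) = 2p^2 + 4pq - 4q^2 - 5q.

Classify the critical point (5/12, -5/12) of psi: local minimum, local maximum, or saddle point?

The Hessian of psi is constant: H = [[4, 4], [4, -8]].
det(H) = 4·(-8) − 4² = -48.
Since det(H) < 0, H is indefinite and the critical point is a saddle point.

saddle point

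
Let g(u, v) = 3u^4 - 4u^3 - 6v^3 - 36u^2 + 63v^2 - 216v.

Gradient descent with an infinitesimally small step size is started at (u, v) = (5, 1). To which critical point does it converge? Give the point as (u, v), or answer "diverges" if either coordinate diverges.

g is separable, so gradient descent decouples: u follows -∂g/∂u, v follows -∂g/∂v.
∂g/∂u = 12u(u - 3)(u + 2); at u=5 this is 840, so u decreases.
∂g/∂v = -18(v - 4)(v - 3); at v=1 this is -108, so v increases.
u converges to its nearest critical value 3 (a local min of the u-part); v converges to 3. The iterate converges to (3, 3).

(3, 3)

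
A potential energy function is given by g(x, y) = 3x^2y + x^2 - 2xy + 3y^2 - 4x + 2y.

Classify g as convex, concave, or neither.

The term 3x^2y is cubic, so the Hessian is not constant.
∂²g/∂x² = 6y + 2, which takes both signs as y varies (negative for sufficiently negative y). A diagonal entry of the Hessian changing sign means the Hessian is neither positive- nor negative-semidefinite on all of R^2.

neither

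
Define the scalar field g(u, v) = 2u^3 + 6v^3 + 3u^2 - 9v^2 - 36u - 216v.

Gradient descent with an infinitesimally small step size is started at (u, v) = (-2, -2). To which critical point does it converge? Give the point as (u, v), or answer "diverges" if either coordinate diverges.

(2, 4)

g is separable, so gradient descent decouples: u follows -∂g/∂u, v follows -∂g/∂v.
∂g/∂u = 6(u - 2)(u + 3); at u=-2 this is -24, so u increases.
∂g/∂v = 18(v - 4)(v + 3); at v=-2 this is -108, so v increases.
u converges to its nearest critical value 2 (a local min of the u-part); v converges to 4. The iterate converges to (2, 4).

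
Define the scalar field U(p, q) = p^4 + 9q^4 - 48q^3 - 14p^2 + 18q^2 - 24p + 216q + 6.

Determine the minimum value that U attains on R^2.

U(p,q) separates as A(p) + B(q) + 6, so its minimum is min A + min B + 6.
A'(p) = 4(p - 3)(p + 1)(p + 2) vanishes at p ∈ {-2, -1, 3}; B'(q) = 36(q - 3)(q - 2)(q + 1) vanishes at q ∈ {-1, 2, 3}.
Local minima of A (where A''>0): A(-2)=8, A(3)=-117. Local minima of B: B(-1)=-141, B(3)=243.
So the global minimum of U is A(3) + B(-1) + 6 = -117 − 141 + 6 = -252, attained at (3, -1).

-252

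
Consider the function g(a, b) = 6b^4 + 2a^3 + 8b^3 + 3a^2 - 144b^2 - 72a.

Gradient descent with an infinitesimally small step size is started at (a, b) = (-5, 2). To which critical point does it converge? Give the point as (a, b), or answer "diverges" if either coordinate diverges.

g is separable, so gradient descent decouples: a follows -∂g/∂a, b follows -∂g/∂b.
∂g/∂a = 6(a - 3)(a + 4); at a=-5 this is 48, so a decreases.
∂g/∂b = 24b(b - 3)(b + 4); at b=2 this is -288, so b increases.
The a-coordinate has no critical point in that direction and runs off to infinity.

diverges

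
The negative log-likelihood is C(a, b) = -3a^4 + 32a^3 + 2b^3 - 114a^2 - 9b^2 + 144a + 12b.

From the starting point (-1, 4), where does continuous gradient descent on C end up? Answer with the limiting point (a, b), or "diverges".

diverges

C is separable, so gradient descent decouples: a follows -∂C/∂a, b follows -∂C/∂b.
∂C/∂a = -12(a - 4)(a - 3)(a - 1); at a=-1 this is 480, so a decreases.
∂C/∂b = 6(b - 2)(b - 1); at b=4 this is 36, so b decreases.
The a-coordinate has no critical point in that direction and runs off to infinity.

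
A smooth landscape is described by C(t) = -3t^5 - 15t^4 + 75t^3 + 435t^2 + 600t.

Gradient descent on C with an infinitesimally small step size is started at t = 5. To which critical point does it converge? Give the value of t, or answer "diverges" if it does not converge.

C'(t) = -15(t - 4)(t + 1)(t + 2)(t + 5), so C'(5) = -6300.
Gradient descent moves in the -C' direction, i.e. t is increasing.
There is no critical point above t=5, and C' keeps the same sign, so the iterate runs off to +∞.

diverges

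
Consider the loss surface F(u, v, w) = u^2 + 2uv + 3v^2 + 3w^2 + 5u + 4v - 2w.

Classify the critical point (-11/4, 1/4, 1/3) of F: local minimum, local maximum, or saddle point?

local minimum

The Hessian is constant: H = [[2, 2, 0], [2, 6, 0], [0, 0, 6]].
Leading principal minors: Δ₁ = 2, Δ₂ = 8, Δ₃ = 48.
All leading minors are positive, so H is positive definite: a local minimum.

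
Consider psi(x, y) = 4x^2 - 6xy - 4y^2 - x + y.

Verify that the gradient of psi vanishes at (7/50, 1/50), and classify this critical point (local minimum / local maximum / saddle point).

saddle point

∇psi = (8x - 6y - 1, -6x - 8y + 1); substituting (7/50, 1/50) gives ∇psi = (0, 0), so (7/50, 1/50) is indeed a critical point.
The Hessian of psi is constant: H = [[8, -6], [-6, -8]].
det(H) = 8·(-8) − (-6)² = -100.
Since det(H) < 0, H is indefinite and the critical point is a saddle point.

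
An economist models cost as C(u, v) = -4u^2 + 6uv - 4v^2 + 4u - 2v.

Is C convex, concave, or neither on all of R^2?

concave

C is quadratic, so its Hessian is the constant matrix H = [[-8, 6], [6, -8]].
det(H) = 28, tr(H) = -16.
det(H) > 0 and tr(H) < 0, so H is negative definite everywhere: concave.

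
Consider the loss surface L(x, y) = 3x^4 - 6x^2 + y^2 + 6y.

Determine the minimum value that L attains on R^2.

L(x,y) separates as P(x) + Q(y), so its minimum is min P + min Q.
P'(x) = 12x(x - 1)(x + 1) vanishes at x ∈ {-1, 0, 1}; Q'(y) = 2y + 6 vanishes at y ∈ {-3}.
Local minima of P (where P''>0): P(-1)=-3, P(1)=-3. Local minima of Q: Q(-3)=-9.
So the global minimum of L is P(-1) + Q(-3) = -3 − 9 = -12, attained at (-1, -3).

-12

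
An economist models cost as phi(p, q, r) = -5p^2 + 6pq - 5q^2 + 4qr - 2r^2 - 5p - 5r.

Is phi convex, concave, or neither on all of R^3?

phi is quadratic, so its Hessian is the constant matrix H = [[-10, 6, 0], [6, -10, 4], [0, 4, -4]].
Leading principal minors: -10, 64, -96.
Signs alternate −, +, − ⇒ H ≺ 0 ⇒ concave.

concave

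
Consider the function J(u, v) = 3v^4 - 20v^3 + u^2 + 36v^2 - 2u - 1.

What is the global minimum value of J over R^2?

J(u,v) separates as P(u) + Q(v) − 1, so its minimum is min P + min Q − 1.
P'(u) = 2u - 2 vanishes at u ∈ {1}; Q'(v) = 12v(v - 3)(v - 2) vanishes at v ∈ {0, 2, 3}.
Local minima of P (where P''>0): P(1)=-1. Local minima of Q: Q(0)=0, Q(3)=27.
So the global minimum of J is P(1) + Q(0) − 1 = -1 + 0 − 1 = -2, attained at (1, 0).

-2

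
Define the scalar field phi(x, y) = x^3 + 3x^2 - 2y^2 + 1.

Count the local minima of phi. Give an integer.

phi separates as a function of x plus a function of y, so ∇phi=0 decouples.
∂phi/∂x = 3x(x + 2) = 0 at x ∈ {-2, 0}; ∂phi/∂y = -4y = 0 at y ∈ {0}.
The Hessian is diagonal: diag(phi_xx, phi_yy). Second derivatives: phi_xx(-2)=-6, phi_xx(0)=6; phi_yy(0)=-4.
Local minima occur where both diagonal entries positive: none. Count: 0.

0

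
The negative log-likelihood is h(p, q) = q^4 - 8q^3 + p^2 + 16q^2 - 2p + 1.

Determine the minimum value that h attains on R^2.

0

h(p,q) separates as A(p) + B(q) + 1, so its minimum is min A + min B + 1.
A'(p) = 2p - 2 vanishes at p ∈ {1}; B'(q) = 4q(q - 4)(q - 2) vanishes at q ∈ {0, 2, 4}.
Local minima of A (where A''>0): A(1)=-1. Local minima of B: B(0)=0, B(4)=0.
So the global minimum of h is A(1) + B(0) + 1 = -1 + 0 + 1 = 0, attained at (1, 0).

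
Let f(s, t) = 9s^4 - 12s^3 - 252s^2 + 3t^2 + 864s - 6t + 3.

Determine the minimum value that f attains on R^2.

-4416

f(s,t) separates as P(s) + Q(t) + 3, so its minimum is min P + min Q + 3.
P'(s) = 36(s - 3)(s - 2)(s + 4) vanishes at s ∈ {-4, 2, 3}; Q'(t) = 6(t - 1) vanishes at t ∈ {1}.
Local minima of P (where P''>0): P(-4)=-4416, P(3)=729. Local minima of Q: Q(1)=-3.
So the global minimum of f is P(-4) + Q(1) + 3 = -4416 − 3 + 3 = -4416, attained at (-4, 1).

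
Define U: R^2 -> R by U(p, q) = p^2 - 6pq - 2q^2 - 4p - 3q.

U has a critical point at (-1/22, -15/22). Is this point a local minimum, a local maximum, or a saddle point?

The Hessian of U is constant: H = [[2, -6], [-6, -4]].
det(H) = 2·(-4) − (-6)² = -44.
Since det(H) < 0, H is indefinite and the critical point is a saddle point.

saddle point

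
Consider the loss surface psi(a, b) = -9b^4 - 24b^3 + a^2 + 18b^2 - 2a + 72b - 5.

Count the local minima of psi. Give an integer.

psi separates as a function of a plus a function of b, so ∇psi=0 decouples.
∂psi/∂a = 2(a - 1) = 0 at a ∈ {1}; ∂psi/∂b = -36(b - 1)(b + 1)(b + 2) = 0 at b ∈ {-2, -1, 1}.
The Hessian is diagonal: diag(psi_aa, psi_bb). Second derivatives: psi_aa(1)=2; psi_bb(-2)=-108, psi_bb(-1)=72, psi_bb(1)=-216.
Local minima occur where both diagonal entries positive: (1, -1). Count: 1.

1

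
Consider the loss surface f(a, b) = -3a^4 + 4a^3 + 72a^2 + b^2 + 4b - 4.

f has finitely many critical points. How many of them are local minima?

f separates as a function of a plus a function of b, so ∇f=0 decouples.
∂f/∂a = -12a(a - 4)(a + 3) = 0 at a ∈ {-3, 0, 4}; ∂f/∂b = 2(b + 2) = 0 at b ∈ {-2}.
The Hessian is diagonal: diag(f_aa, f_bb). Second derivatives: f_aa(-3)=-252, f_aa(0)=144, f_aa(4)=-336; f_bb(-2)=2.
Local minima occur where both diagonal entries positive: (0, -2). Count: 1.

1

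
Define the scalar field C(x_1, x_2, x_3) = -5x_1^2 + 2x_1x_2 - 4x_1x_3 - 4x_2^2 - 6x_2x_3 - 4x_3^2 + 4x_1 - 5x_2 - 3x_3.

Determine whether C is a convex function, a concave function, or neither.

concave

C is quadratic, so its Hessian is the constant matrix H = [[-10, 2, -4], [2, -8, -6], [-4, -6, -8]].
Leading principal minors: -10, 76, -24.
Signs alternate −, +, − ⇒ H ≺ 0 ⇒ concave.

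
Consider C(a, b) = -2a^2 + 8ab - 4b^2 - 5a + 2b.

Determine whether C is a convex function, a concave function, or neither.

neither

C is quadratic, so its Hessian is the constant matrix H = [[-4, 8], [8, -8]].
det(H) = -32, tr(H) = -12.
det(H) < 0, so H is indefinite: neither convex nor concave.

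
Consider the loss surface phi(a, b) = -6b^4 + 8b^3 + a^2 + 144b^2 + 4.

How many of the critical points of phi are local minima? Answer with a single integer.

phi separates as a function of a plus a function of b, so ∇phi=0 decouples.
∂phi/∂a = 2a = 0 at a ∈ {0}; ∂phi/∂b = -24b(b - 4)(b + 3) = 0 at b ∈ {-3, 0, 4}.
The Hessian is diagonal: diag(phi_aa, phi_bb). Second derivatives: phi_aa(0)=2; phi_bb(-3)=-504, phi_bb(0)=288, phi_bb(4)=-672.
Local minima occur where both diagonal entries positive: (0, 0). Count: 1.

1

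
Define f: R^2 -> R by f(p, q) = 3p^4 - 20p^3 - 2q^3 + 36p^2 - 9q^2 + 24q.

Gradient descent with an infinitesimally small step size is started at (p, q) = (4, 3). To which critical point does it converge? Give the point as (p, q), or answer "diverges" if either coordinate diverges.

f is separable, so gradient descent decouples: p follows -∂f/∂p, q follows -∂f/∂q.
∂f/∂p = 12p(p - 3)(p - 2); at p=4 this is 96, so p decreases.
∂f/∂q = -6(q - 1)(q + 4); at q=3 this is -84, so q increases.
The q-coordinate has no critical point in that direction and runs off to infinity.

diverges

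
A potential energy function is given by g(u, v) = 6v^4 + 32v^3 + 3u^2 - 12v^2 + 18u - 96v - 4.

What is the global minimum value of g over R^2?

-351

g(u,v) separates as P(u) + Q(v) − 4, so its minimum is min P + min Q − 4.
P'(u) = 6u + 18 vanishes at u ∈ {-3}; Q'(v) = 24(v - 1)(v + 1)(v + 4) vanishes at v ∈ {-4, -1, 1}.
Local minima of P (where P''>0): P(-3)=-27. Local minima of Q: Q(-4)=-320, Q(1)=-70.
So the global minimum of g is P(-3) + Q(-4) − 4 = -27 − 320 − 4 = -351, attained at (-3, -4).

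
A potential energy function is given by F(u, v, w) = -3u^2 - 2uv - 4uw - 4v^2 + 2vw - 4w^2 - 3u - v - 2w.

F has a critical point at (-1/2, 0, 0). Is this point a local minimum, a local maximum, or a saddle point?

The Hessian is constant: H = [[-6, -2, -4], [-2, -8, 2], [-4, 2, -8]].
Leading principal minors: Δ₁ = -6, Δ₂ = 44, Δ₃ = -168.
The minors alternate sign starting negative (−, +, −), so H is negative definite: a local maximum.

local maximum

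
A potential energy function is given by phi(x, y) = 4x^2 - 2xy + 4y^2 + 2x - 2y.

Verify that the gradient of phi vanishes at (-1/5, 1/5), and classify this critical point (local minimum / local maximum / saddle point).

∇phi = (8x - 2y + 2, -2x + 8y - 2); substituting (-1/5, 1/5) gives ∇phi = (0, 0), so (-1/5, 1/5) is indeed a critical point.
The Hessian of phi is constant: H = [[8, -2], [-2, 8]].
det(H) = 8·8 − (-2)² = 60.
det(H) > 0 and tr(H) = 16 > 0, so H is positive definite and the point is a local minimum.

local minimum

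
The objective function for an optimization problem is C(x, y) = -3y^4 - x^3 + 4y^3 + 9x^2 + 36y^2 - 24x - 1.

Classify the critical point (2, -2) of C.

saddle point

The mixed partial ∂²C/∂x∂y is 0, so the Hessian at any point is diag(C_xx, C_yy) = diag(6(-x + 3), 12(-3y^2 + 2y + 6)).
At (2, -2): H = diag(6, -120).
The eigenvalues have opposite signs, so H is indefinite: a saddle point.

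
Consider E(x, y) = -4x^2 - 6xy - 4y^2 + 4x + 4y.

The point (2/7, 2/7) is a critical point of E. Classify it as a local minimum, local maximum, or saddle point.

local maximum

The Hessian of E is constant: H = [[-8, -6], [-6, -8]].
det(H) = (-8)·(-8) − (-6)² = 28.
det(H) > 0 and tr(H) = -16 < 0, so H is negative definite and the point is a local maximum.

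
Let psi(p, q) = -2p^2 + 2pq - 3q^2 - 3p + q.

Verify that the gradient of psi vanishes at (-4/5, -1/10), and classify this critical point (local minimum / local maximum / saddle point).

∇psi = (-4p + 2q - 3, 2p - 6q + 1); substituting (-4/5, -1/10) gives ∇psi = (0, 0), so (-4/5, -1/10) is indeed a critical point.
The Hessian of psi is constant: H = [[-4, 2], [2, -6]].
det(H) = (-4)·(-6) − 2² = 20.
det(H) > 0 and tr(H) = -10 < 0, so H is negative definite and the point is a local maximum.

local maximum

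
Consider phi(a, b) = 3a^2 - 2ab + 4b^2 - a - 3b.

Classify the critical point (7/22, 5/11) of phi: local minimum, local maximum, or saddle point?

local minimum

The Hessian of phi is constant: H = [[6, -2], [-2, 8]].
det(H) = 6·8 − (-2)² = 44.
det(H) > 0 and tr(H) = 14 > 0, so H is positive definite and the point is a local minimum.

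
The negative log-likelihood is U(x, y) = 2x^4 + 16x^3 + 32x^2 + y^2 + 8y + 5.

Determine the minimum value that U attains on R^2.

-11

U(x,y) separates as P(x) + Q(y) + 5, so its minimum is min P + min Q + 5.
P'(x) = 8x(x + 2)(x + 4) vanishes at x ∈ {-4, -2, 0}; Q'(y) = 2y + 8 vanishes at y ∈ {-4}.
Local minima of P (where P''>0): P(-4)=0, P(0)=0. Local minima of Q: Q(-4)=-16.
So the global minimum of U is P(-4) + Q(-4) + 5 = 0 − 16 + 5 = -11, attained at (-4, -4).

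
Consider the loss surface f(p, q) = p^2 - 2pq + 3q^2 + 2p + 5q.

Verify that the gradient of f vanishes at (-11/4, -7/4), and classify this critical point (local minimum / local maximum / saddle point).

local minimum

∇f = (2p - 2q + 2, -2p + 6q + 5); substituting (-11/4, -7/4) gives ∇f = (0, 0), so (-11/4, -7/4) is indeed a critical point.
The Hessian of f is constant: H = [[2, -2], [-2, 6]].
det(H) = 2·6 − (-2)² = 8.
det(H) > 0 and tr(H) = 8 > 0, so H is positive definite and the point is a local minimum.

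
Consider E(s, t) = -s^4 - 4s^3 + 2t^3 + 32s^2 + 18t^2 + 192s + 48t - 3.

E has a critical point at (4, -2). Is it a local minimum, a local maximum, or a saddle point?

saddle point

The mixed partial ∂²E/∂s∂t is 0, so the Hessian at any point is diag(E_ss, E_tt) = diag(4(-3s^2 - 6s + 16), 12(t + 3)).
At (4, -2): H = diag(-224, 12).
The eigenvalues have opposite signs, so H is indefinite: a saddle point.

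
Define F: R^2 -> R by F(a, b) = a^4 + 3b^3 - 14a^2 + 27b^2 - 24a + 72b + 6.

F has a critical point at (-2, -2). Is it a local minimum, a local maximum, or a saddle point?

The mixed partial ∂²F/∂a∂b is 0, so the Hessian at any point is diag(F_aa, F_bb) = diag(4(3a^2 - 7), 18(b + 3)).
At (-2, -2): H = diag(20, 18).
Both eigenvalues are positive, so H is positive definite: a local minimum.

local minimum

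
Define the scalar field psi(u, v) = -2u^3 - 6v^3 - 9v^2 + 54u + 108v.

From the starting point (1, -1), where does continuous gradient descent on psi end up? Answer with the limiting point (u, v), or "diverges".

psi is separable, so gradient descent decouples: u follows -∂psi/∂u, v follows -∂psi/∂v.
∂psi/∂u = -6(u - 3)(u + 3); at u=1 this is 48, so u decreases.
∂psi/∂v = -18(v - 2)(v + 3); at v=-1 this is 108, so v decreases.
u converges to its nearest critical value -3 (a local min of the u-part); v converges to -3. The iterate converges to (-3, -3).

(-3, -3)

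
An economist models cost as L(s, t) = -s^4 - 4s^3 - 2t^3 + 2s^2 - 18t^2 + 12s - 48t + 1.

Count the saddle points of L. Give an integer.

L separates as a function of s plus a function of t, so ∇L=0 decouples.
∂L/∂s = -4(s - 1)(s + 1)(s + 3) = 0 at s ∈ {-3, -1, 1}; ∂L/∂t = -6(t + 2)(t + 4) = 0 at t ∈ {-4, -2}.
The Hessian is diagonal: diag(L_ss, L_tt). Second derivatives: L_ss(-3)=-32, L_ss(-1)=16, L_ss(1)=-32; L_tt(-4)=12, L_tt(-2)=-12.
Saddle points occur where the two diagonal entries have opposite signs: (-3, -4), (-1, -2), (1, -4). Count: 3.

3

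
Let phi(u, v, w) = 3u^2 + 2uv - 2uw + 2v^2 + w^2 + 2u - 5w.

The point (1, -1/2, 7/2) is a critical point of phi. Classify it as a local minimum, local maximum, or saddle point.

The Hessian is constant: H = [[6, 2, -2], [2, 4, 0], [-2, 0, 2]].
Leading principal minors: Δ₁ = 6, Δ₂ = 20, Δ₃ = 24.
All leading minors are positive, so H is positive definite: a local minimum.

local minimum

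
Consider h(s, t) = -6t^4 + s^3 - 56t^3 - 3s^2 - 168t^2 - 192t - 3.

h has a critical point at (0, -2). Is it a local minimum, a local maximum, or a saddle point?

The mixed partial ∂²h/∂s∂t is 0, so the Hessian at any point is diag(h_ss, h_tt) = diag(6(s - 1), -24(3t^2 + 14t + 14)).
At (0, -2): H = diag(-6, 48).
The eigenvalues have opposite signs, so H is indefinite: a saddle point.

saddle point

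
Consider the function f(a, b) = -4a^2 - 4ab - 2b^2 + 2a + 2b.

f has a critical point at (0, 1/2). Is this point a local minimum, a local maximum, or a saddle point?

local maximum

The Hessian of f is constant: H = [[-8, -4], [-4, -4]].
det(H) = (-8)·(-4) − (-4)² = 16.
det(H) > 0 and tr(H) = -12 < 0, so H is negative definite and the point is a local maximum.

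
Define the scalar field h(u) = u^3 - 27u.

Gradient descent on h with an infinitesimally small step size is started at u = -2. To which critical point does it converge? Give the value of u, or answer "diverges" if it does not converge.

h'(u) = 3(u - 3)(u + 3), so h'(-2) = -15.
Gradient descent moves in the -h' direction, i.e. u is increasing.
The nearest critical point in that direction is u = 3, where h'' = 18 > 0 (a local minimum). The iterate converges there.

3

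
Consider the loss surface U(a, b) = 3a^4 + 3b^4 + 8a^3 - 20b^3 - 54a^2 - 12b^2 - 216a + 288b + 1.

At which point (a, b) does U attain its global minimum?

(3, -2)

U(a,b) separates as P(a) + Q(b) + 1, so its minimum is min P + min Q + 1.
P'(a) = 12(a - 3)(a + 2)(a + 3) vanishes at a ∈ {-3, -2, 3}; Q'(b) = 12(b - 4)(b - 3)(b + 2) vanishes at b ∈ {-2, 3, 4}.
Local minima of P (where P''>0): P(-3)=189, P(3)=-675. Local minima of Q: Q(-2)=-416, Q(4)=448.
So the global minimum of U is P(3) + Q(-2) + 1 = -675 − 416 + 1 = -1090, attained at (3, -2).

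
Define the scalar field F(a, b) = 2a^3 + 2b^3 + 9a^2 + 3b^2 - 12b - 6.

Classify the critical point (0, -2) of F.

The mixed partial ∂²F/∂a∂b is 0, so the Hessian at any point is diag(F_aa, F_bb) = diag(6(2a + 3), 6(2b + 1)).
At (0, -2): H = diag(18, -18).
The eigenvalues have opposite signs, so H is indefinite: a saddle point.

saddle point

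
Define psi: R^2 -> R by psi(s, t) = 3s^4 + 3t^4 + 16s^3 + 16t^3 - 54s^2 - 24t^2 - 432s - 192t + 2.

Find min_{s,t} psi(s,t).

psi(s,t) separates as P(s) + Q(t) + 2, so its minimum is min P + min Q + 2.
P'(s) = 12(s - 3)(s + 3)(s + 4) vanishes at s ∈ {-4, -3, 3}; Q'(t) = 12(t - 2)(t + 2)(t + 4) vanishes at t ∈ {-4, -2, 2}.
Local minima of P (where P''>0): P(-4)=608, P(3)=-1107. Local minima of Q: Q(-4)=128, Q(2)=-304.
So the global minimum of psi is P(3) + Q(2) + 2 = -1107 − 304 + 2 = -1409, attained at (3, 2).

-1409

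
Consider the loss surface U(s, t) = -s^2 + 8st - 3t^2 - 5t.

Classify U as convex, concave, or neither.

U is quadratic, so its Hessian is the constant matrix H = [[-2, 8], [8, -6]].
det(H) = -52, tr(H) = -8.
det(H) < 0, so H is indefinite: neither convex nor concave.

neither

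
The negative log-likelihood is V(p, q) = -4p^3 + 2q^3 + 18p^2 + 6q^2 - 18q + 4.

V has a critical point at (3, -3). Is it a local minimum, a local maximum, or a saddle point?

local maximum

The mixed partial ∂²V/∂p∂q is 0, so the Hessian at any point is diag(V_pp, V_qq) = diag(12(-2p + 3), 12(q + 1)).
At (3, -3): H = diag(-36, -24).
Both eigenvalues are negative, so H is negative definite: a local maximum.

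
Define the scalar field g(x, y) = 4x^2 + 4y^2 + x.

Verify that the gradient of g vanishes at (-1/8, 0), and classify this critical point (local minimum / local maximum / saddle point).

local minimum

∇g = (8x + 1, 8y); substituting (-1/8, 0) gives ∇g = (0, 0), so (-1/8, 0) is indeed a critical point.
The Hessian of g is constant: H = [[8, 0], [0, 8]].
det(H) = 8·8 − 0² = 64.
det(H) > 0 and tr(H) = 16 > 0, so H is positive definite and the point is a local minimum.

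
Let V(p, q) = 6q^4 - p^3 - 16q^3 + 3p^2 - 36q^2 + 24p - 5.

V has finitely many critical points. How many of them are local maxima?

V separates as a function of p plus a function of q, so ∇V=0 decouples.
∂V/∂p = -3(p - 4)(p + 2) = 0 at p ∈ {-2, 4}; ∂V/∂q = 24q(q - 3)(q + 1) = 0 at q ∈ {-1, 0, 3}.
The Hessian is diagonal: diag(V_pp, V_qq). Second derivatives: V_pp(-2)=18, V_pp(4)=-18; V_qq(-1)=96, V_qq(0)=-72, V_qq(3)=288.
Local maxima occur where both diagonal entries negative: (4, 0). Count: 1.

1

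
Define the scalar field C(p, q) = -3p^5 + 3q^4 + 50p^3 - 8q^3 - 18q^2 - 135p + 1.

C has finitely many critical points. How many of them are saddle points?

C separates as a function of p plus a function of q, so ∇C=0 decouples.
∂C/∂p = -15(p - 3)(p - 1)(p + 1)(p + 3) = 0 at p ∈ {-3, -1, 1, 3}; ∂C/∂q = 12q(q - 3)(q + 1) = 0 at q ∈ {-1, 0, 3}.
The Hessian is diagonal: diag(C_pp, C_qq). Second derivatives: C_pp(-3)=720, C_pp(-1)=-240, C_pp(1)=240, C_pp(3)=-720; C_qq(-1)=48, C_qq(0)=-36, C_qq(3)=144.
Saddle points occur where the two diagonal entries have opposite signs: (-3, 0), (-1, -1), (-1, 3), (1, 0), (3, -1), (3, 3). Count: 6.

6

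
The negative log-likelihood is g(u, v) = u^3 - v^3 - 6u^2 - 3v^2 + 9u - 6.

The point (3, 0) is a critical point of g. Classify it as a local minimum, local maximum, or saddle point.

The mixed partial ∂²g/∂u∂v is 0, so the Hessian at any point is diag(g_uu, g_vv) = diag(6(u - 2), -6(v + 1)).
At (3, 0): H = diag(6, -6).
The eigenvalues have opposite signs, so H is indefinite: a saddle point.

saddle point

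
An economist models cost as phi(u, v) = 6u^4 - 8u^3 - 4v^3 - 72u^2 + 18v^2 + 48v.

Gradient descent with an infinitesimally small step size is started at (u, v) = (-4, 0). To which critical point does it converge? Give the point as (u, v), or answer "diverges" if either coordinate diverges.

phi is separable, so gradient descent decouples: u follows -∂phi/∂u, v follows -∂phi/∂v.
∂phi/∂u = 24u(u - 3)(u + 2); at u=-4 this is -1344, so u increases.
∂phi/∂v = -12(v - 4)(v + 1); at v=0 this is 48, so v decreases.
u converges to its nearest critical value -2 (a local min of the u-part); v converges to -1. The iterate converges to (-2, -1).

(-2, -1)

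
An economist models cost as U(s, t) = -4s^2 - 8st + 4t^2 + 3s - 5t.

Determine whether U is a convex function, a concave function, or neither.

neither

U is quadratic, so its Hessian is the constant matrix H = [[-8, -8], [-8, 8]].
det(H) = -128, tr(H) = 0.
det(H) < 0, so H is indefinite: neither convex nor concave.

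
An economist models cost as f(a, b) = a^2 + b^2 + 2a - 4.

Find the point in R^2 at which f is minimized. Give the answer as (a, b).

(-1, 0)

f(a,b) separates as P(a) + Q(b) − 4, so its minimum is min P + min Q − 4.
P'(a) = 2a + 2 vanishes at a ∈ {-1}; Q'(b) = 2b vanishes at b ∈ {0}.
Local minima of P (where P''>0): P(-1)=-1. Local minima of Q: Q(0)=0.
So the global minimum of f is P(-1) + Q(0) − 4 = -1 + 0 − 4 = -5, attained at (-1, 0).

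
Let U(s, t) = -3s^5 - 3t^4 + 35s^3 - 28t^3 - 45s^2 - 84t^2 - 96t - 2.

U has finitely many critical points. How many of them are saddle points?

6

U separates as a function of s plus a function of t, so ∇U=0 decouples.
∂U/∂s = -15s(s - 2)(s - 1)(s + 3) = 0 at s ∈ {-3, 0, 1, 2}; ∂U/∂t = -12(t + 1)(t + 2)(t + 4) = 0 at t ∈ {-4, -2, -1}.
The Hessian is diagonal: diag(U_ss, U_tt). Second derivatives: U_ss(-3)=900, U_ss(0)=-90, U_ss(1)=60, U_ss(2)=-150; U_tt(-4)=-72, U_tt(-2)=24, U_tt(-1)=-36.
Saddle points occur where the two diagonal entries have opposite signs: (-3, -4), (-3, -1), (0, -2), (1, -4), (1, -1), (2, -2). Count: 6.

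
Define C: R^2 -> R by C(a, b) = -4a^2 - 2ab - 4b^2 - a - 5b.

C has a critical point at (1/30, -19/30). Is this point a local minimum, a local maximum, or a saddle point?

local maximum

The Hessian of C is constant: H = [[-8, -2], [-2, -8]].
det(H) = (-8)·(-8) − (-2)² = 60.
det(H) > 0 and tr(H) = -16 < 0, so H is negative definite and the point is a local maximum.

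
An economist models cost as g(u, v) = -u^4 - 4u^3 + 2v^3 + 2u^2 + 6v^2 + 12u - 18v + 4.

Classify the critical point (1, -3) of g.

local maximum

The mixed partial ∂²g/∂u∂v is 0, so the Hessian at any point is diag(g_uu, g_vv) = diag(4(-3u^2 - 6u + 1), 12(v + 1)).
At (1, -3): H = diag(-32, -24).
Both eigenvalues are negative, so H is negative definite: a local maximum.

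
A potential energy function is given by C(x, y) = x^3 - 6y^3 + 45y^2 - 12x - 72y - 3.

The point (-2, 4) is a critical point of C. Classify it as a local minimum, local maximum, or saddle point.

local maximum

The mixed partial ∂²C/∂x∂y is 0, so the Hessian at any point is diag(C_xx, C_yy) = diag(6x, 18(-2y + 5)).
At (-2, 4): H = diag(-12, -54).
Both eigenvalues are negative, so H is negative definite: a local maximum.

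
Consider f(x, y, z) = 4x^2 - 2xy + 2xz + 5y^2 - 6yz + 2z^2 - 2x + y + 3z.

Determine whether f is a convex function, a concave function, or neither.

f is quadratic, so its Hessian is the constant matrix H = [[8, -2, 2], [-2, 10, -6], [2, -6, 4]].
Leading principal minors: 8, 76, 24.
All positive ⇒ H ≻ 0 ⇒ convex.

convex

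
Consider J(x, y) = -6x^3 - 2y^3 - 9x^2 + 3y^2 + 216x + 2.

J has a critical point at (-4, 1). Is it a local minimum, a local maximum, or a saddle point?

saddle point

The mixed partial ∂²J/∂x∂y is 0, so the Hessian at any point is diag(J_xx, J_yy) = diag(-18(2x + 1), 6(-2y + 1)).
At (-4, 1): H = diag(126, -6).
The eigenvalues have opposite signs, so H is indefinite: a saddle point.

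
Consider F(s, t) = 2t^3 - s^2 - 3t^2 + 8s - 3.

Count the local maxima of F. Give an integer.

F separates as a function of s plus a function of t, so ∇F=0 decouples.
∂F/∂s = -2(s - 4) = 0 at s ∈ {4}; ∂F/∂t = 6t(t - 1) = 0 at t ∈ {0, 1}.
The Hessian is diagonal: diag(F_ss, F_tt). Second derivatives: F_ss(4)=-2; F_tt(0)=-6, F_tt(1)=6.
Local maxima occur where both diagonal entries negative: (4, 0). Count: 1.

1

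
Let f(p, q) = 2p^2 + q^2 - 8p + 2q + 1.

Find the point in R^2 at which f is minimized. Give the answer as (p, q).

(2, -1)

f(p,q) separates as A(p) + B(q) + 1, so its minimum is min A + min B + 1.
A'(p) = 4p - 8 vanishes at p ∈ {2}; B'(q) = 2q + 2 vanishes at q ∈ {-1}.
Local minima of A (where A''>0): A(2)=-8. Local minima of B: B(-1)=-1.
So the global minimum of f is A(2) + B(-1) + 1 = -8 − 1 + 1 = -8, attained at (2, -1).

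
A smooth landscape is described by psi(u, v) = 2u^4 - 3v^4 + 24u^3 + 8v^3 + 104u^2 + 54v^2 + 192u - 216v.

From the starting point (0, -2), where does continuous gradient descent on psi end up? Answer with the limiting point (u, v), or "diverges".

(-2, 2)

psi is separable, so gradient descent decouples: u follows -∂psi/∂u, v follows -∂psi/∂v.
∂psi/∂u = 8(u + 2)(u + 3)(u + 4); at u=0 this is 192, so u decreases.
∂psi/∂v = -12(v - 3)(v - 2)(v + 3); at v=-2 this is -240, so v increases.
u converges to its nearest critical value -2 (a local min of the u-part); v converges to 2. The iterate converges to (-2, 2).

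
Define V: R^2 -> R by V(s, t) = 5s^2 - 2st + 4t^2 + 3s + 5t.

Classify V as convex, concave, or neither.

convex

V is quadratic, so its Hessian is the constant matrix H = [[10, -2], [-2, 8]].
det(H) = 76, tr(H) = 18.
det(H) > 0 and tr(H) > 0, so H is positive definite everywhere: convex.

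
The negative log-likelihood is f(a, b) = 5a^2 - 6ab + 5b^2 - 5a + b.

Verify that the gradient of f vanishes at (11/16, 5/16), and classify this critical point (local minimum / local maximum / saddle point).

local minimum

∇f = (10a - 6b - 5, -6a + 10b + 1); substituting (11/16, 5/16) gives ∇f = (0, 0), so (11/16, 5/16) is indeed a critical point.
The Hessian of f is constant: H = [[10, -6], [-6, 10]].
det(H) = 10·10 − (-6)² = 64.
det(H) > 0 and tr(H) = 20 > 0, so H is positive definite and the point is a local minimum.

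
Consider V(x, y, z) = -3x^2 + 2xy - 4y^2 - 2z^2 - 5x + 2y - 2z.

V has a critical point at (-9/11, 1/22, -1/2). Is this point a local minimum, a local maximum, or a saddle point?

The Hessian is constant: H = [[-6, 2, 0], [2, -8, 0], [0, 0, -4]].
Leading principal minors: Δ₁ = -6, Δ₂ = 44, Δ₃ = -176.
The minors alternate sign starting negative (−, +, −), so H is negative definite: a local maximum.

local maximum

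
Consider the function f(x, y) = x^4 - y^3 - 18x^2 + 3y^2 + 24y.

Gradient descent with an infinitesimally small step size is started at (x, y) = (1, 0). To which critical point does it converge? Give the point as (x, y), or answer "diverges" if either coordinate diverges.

f is separable, so gradient descent decouples: x follows -∂f/∂x, y follows -∂f/∂y.
∂f/∂x = 4x(x - 3)(x + 3); at x=1 this is -32, so x increases.
∂f/∂y = -3(y - 4)(y + 2); at y=0 this is 24, so y decreases.
x converges to its nearest critical value 3 (a local min of the x-part); y converges to -2. The iterate converges to (3, -2).

(3, -2)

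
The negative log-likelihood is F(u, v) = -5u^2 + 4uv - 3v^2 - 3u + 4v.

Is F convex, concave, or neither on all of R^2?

F is quadratic, so its Hessian is the constant matrix H = [[-10, 4], [4, -6]].
det(H) = 44, tr(H) = -16.
det(H) > 0 and tr(H) < 0, so H is negative definite everywhere: concave.

concave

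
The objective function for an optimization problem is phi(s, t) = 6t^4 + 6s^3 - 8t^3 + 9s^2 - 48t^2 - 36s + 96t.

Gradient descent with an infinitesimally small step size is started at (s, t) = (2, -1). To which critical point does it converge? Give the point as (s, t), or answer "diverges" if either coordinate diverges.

phi is separable, so gradient descent decouples: s follows -∂phi/∂s, t follows -∂phi/∂t.
∂phi/∂s = 18(s - 1)(s + 2); at s=2 this is 72, so s decreases.
∂phi/∂t = 24(t - 2)(t - 1)(t + 2); at t=-1 this is 144, so t decreases.
s converges to its nearest critical value 1 (a local min of the s-part); t converges to -2. The iterate converges to (1, -2).

(1, -2)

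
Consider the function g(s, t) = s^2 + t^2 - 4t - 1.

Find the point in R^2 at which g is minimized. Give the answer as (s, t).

(0, 2)

g(s,t) separates as P(s) + Q(t) − 1, so its minimum is min P + min Q − 1.
P'(s) = 2s vanishes at s ∈ {0}; Q'(t) = 2(t - 2) vanishes at t ∈ {2}.
Local minima of P (where P''>0): P(0)=0. Local minima of Q: Q(2)=-4.
So the global minimum of g is P(0) + Q(2) − 1 = 0 − 4 − 1 = -5, attained at (0, 2).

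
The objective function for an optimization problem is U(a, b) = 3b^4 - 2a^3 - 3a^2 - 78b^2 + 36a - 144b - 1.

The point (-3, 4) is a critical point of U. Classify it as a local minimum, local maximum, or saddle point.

local minimum

The mixed partial ∂²U/∂a∂b is 0, so the Hessian at any point is diag(U_aa, U_bb) = diag(-6(2a + 1), 12(3b^2 - 13)).
At (-3, 4): H = diag(30, 420).
Both eigenvalues are positive, so H is positive definite: a local minimum.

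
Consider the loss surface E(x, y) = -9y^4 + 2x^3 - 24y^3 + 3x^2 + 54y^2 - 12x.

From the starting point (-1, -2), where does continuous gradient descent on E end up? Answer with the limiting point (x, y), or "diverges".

(1, 0)

E is separable, so gradient descent decouples: x follows -∂E/∂x, y follows -∂E/∂y.
∂E/∂x = 6(x - 1)(x + 2); at x=-1 this is -12, so x increases.
∂E/∂y = -36y(y - 1)(y + 3); at y=-2 this is -216, so y increases.
x converges to its nearest critical value 1 (a local min of the x-part); y converges to 0. The iterate converges to (1, 0).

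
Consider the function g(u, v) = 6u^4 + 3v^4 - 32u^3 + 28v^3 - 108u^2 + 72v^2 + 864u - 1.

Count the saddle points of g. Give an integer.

4

g separates as a function of u plus a function of v, so ∇g=0 decouples.
∂g/∂u = 24(u - 4)(u - 3)(u + 3) = 0 at u ∈ {-3, 3, 4}; ∂g/∂v = 12v(v + 3)(v + 4) = 0 at v ∈ {-4, -3, 0}.
The Hessian is diagonal: diag(g_uu, g_vv). Second derivatives: g_uu(-3)=1008, g_uu(3)=-144, g_uu(4)=168; g_vv(-4)=48, g_vv(-3)=-36, g_vv(0)=144.
Saddle points occur where the two diagonal entries have opposite signs: (-3, -3), (3, -4), (3, 0), (4, -3). Count: 4.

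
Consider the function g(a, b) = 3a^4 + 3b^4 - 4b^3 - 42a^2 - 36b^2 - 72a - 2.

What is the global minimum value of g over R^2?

-542

g(a,b) separates as P(a) + Q(b) − 2, so its minimum is min P + min Q − 2.
P'(a) = 12(a - 3)(a + 1)(a + 2) vanishes at a ∈ {-2, -1, 3}; Q'(b) = 12b(b - 3)(b + 2) vanishes at b ∈ {-2, 0, 3}.
Local minima of P (where P''>0): P(-2)=24, P(3)=-351. Local minima of Q: Q(-2)=-64, Q(3)=-189.
So the global minimum of g is P(3) + Q(3) − 2 = -351 − 189 − 2 = -542, attained at (3, 3).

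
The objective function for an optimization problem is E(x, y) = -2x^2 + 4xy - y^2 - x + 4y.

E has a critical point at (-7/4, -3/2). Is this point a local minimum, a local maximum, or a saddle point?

The Hessian of E is constant: H = [[-4, 4], [4, -2]].
det(H) = (-4)·(-2) − 4² = -8.
Since det(H) < 0, H is indefinite and the critical point is a saddle point.

saddle point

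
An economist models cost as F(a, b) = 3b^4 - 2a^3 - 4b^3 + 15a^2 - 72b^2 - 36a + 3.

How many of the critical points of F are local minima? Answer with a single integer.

F separates as a function of a plus a function of b, so ∇F=0 decouples.
∂F/∂a = -6(a - 3)(a - 2) = 0 at a ∈ {2, 3}; ∂F/∂b = 12b(b - 4)(b + 3) = 0 at b ∈ {-3, 0, 4}.
The Hessian is diagonal: diag(F_aa, F_bb). Second derivatives: F_aa(2)=6, F_aa(3)=-6; F_bb(-3)=252, F_bb(0)=-144, F_bb(4)=336.
Local minima occur where both diagonal entries positive: (2, -3), (2, 4). Count: 2.

2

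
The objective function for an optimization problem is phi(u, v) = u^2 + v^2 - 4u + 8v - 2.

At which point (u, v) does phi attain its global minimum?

(2, -4)

phi(u,v) separates as P(u) + Q(v) − 2, so its minimum is min P + min Q − 2.
P'(u) = 2u - 4 vanishes at u ∈ {2}; Q'(v) = 2v + 8 vanishes at v ∈ {-4}.
Local minima of P (where P''>0): P(2)=-4. Local minima of Q: Q(-4)=-16.
So the global minimum of phi is P(2) + Q(-4) − 2 = -4 − 16 − 2 = -22, attained at (2, -4).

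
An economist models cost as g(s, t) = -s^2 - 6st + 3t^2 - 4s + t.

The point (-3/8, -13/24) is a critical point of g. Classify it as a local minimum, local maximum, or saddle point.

The Hessian of g is constant: H = [[-2, -6], [-6, 6]].
det(H) = (-2)·6 − (-6)² = -48.
Since det(H) < 0, H is indefinite and the critical point is a saddle point.

saddle point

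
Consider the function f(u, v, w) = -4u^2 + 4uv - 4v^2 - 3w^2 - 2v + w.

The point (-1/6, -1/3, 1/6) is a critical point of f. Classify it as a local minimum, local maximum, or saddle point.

local maximum

The Hessian is constant: H = [[-8, 4, 0], [4, -8, 0], [0, 0, -6]].
Leading principal minors: Δ₁ = -8, Δ₂ = 48, Δ₃ = -288.
The minors alternate sign starting negative (−, +, −), so H is negative definite: a local maximum.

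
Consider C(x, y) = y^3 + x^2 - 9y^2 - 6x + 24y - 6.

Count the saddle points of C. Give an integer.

C separates as a function of x plus a function of y, so ∇C=0 decouples.
∂C/∂x = 2(x - 3) = 0 at x ∈ {3}; ∂C/∂y = 3(y - 4)(y - 2) = 0 at y ∈ {2, 4}.
The Hessian is diagonal: diag(C_xx, C_yy). Second derivatives: C_xx(3)=2; C_yy(2)=-6, C_yy(4)=6.
Saddle points occur where the two diagonal entries have opposite signs: (3, 2). Count: 1.

1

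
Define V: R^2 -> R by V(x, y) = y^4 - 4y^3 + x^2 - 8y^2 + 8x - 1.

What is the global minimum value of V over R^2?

-145

V(x,y) separates as P(x) + Q(y) − 1, so its minimum is min P + min Q − 1.
P'(x) = 2x + 8 vanishes at x ∈ {-4}; Q'(y) = 4y(y - 4)(y + 1) vanishes at y ∈ {-1, 0, 4}.
Local minima of P (where P''>0): P(-4)=-16. Local minima of Q: Q(-1)=-3, Q(4)=-128.
So the global minimum of V is P(-4) + Q(4) − 1 = -16 − 128 − 1 = -145, attained at (-4, 4).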